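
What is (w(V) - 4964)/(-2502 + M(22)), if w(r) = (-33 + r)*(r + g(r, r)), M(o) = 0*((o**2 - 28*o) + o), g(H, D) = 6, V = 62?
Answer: 1496/1251 ≈ 1.1958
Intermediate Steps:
M(o) = 0 (M(o) = 0*(o**2 - 27*o) = 0)
w(r) = (-33 + r)*(6 + r) (w(r) = (-33 + r)*(r + 6) = (-33 + r)*(6 + r))
(w(V) - 4964)/(-2502 + M(22)) = ((-198 + 62**2 - 27*62) - 4964)/(-2502 + 0) = ((-198 + 3844 - 1674) - 4964)/(-2502) = (1972 - 4964)*(-1/2502) = -2992*(-1/2502) = 1496/1251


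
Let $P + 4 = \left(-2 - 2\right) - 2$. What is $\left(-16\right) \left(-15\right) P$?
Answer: $-2400$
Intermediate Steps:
$P = -10$ ($P = -4 - 6 = -10$)
$\left(-16\right) \left(-15\right) P = \left(-16\right) \left(-15\right) \left(-10\right) = 240 \left(-10\right) = -2400$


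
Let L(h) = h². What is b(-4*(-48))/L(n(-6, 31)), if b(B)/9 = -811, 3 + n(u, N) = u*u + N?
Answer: -7299/4096 ≈ -1.7820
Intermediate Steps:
n(u, N) = -3 + N + u² (n(u, N) = -3 + (u*u + N) = -3 + (u² + N) = -3 + (N + u²) = -3 + N + u²)
b(B) = -7299 (b(B) = 9*(-811) = -7299)
b(-4*(-48))/L(n(-6, 31)) = -7299/(-3 + 31 + (-6)²)² = -7299/(-3 + 31 + 36)² = -7299/(64²) = -7299/4096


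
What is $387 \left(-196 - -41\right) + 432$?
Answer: $-59553$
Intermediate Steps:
$387 \left(-196 - -41\right) + 432 = 387 \left(-196 + 41\right) + 432 = 387 \left(-155\right) + 432 = -59985 + 432 = -59553$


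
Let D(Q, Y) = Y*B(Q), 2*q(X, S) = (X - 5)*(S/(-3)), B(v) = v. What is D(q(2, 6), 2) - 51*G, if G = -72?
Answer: 3678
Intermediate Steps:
q(X, S) = -S*(-5 + X)/6 (q(X, S) = ((X - 5)*(S/(-3)))/2 = ((-5 + X)*(S*(-1/3)))/2 = ((-5 + X)*(-S/3))/2 = (-S*(-5 + X)/3)/2 = -S*(-5 + X)/6)
D(Q, Y) = Q*Y (D(Q, Y) = Y*Q = Q*Y)
D(q(2, 6), 2) - 51*G = ((1/6)*6*(5 - 1*2))*2 - 51*(-72) = ((1/6)*6*(5 - 2))*2 + 3672 = ((1/6)*6*3)*2 + 3672 = 3*2 + 3672 = 6 + 3672 = 3678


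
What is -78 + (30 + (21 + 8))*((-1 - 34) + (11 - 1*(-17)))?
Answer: -491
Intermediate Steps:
-78 + (30 + (21 + 8))*((-1 - 34) + (11 - 1*(-17))) = -78 + (30 + 29)*(-35 + (11 + 17)) = -78 + 59*(-35 + 28) = -78 + 59*(-7) = -78 - 413 = -491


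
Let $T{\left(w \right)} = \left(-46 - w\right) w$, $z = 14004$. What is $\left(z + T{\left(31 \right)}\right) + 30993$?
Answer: $42610$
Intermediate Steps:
$T{\left(w \right)} = w \left(-46 - w\right)$
$\left(z + T{\left(31 \right)}\right) + 30993 = \left(14004 - 31 \left(46 + 31\right)\right) + 30993 = \left(14004 - 31 \cdot 77\right) + 30993 = \left(14004 - 2387\right) + 30993 = 11617 + 30993 = 42610$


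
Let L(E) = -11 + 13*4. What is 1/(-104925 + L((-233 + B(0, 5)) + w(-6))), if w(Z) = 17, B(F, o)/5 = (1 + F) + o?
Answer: -1/104884 ≈ -9.5343e-6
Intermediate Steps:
B(F, o) = 5 + 5*F + 5*o (B(F, o) = 5*((1 + F) + o) = 5*(1 + F + o) = 5 + 5*F + 5*o)
L(E) = 41 (L(E) = -11 + 52 = 41)
1/(-104925 + L((-233 + B(0, 5)) + w(-6))) = 1/(-104925 + 41) = 1/(-104884) = -1/104884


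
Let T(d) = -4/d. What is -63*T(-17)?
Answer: -252/17 ≈ -14.824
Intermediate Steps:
-63*T(-17) = -(-252)/(-17) = -(-252)*(-1)/17 = -63*4/17 = -252/17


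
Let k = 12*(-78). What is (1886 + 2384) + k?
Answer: 3334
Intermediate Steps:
k = -936
(1886 + 2384) + k = (1886 + 2384) - 936 = 4270 - 936 = 3334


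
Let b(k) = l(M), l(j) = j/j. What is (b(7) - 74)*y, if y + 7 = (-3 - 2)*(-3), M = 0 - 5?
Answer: -584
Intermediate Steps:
M = -5
l(j) = 1
b(k) = 1
y = 8 (y = -7 + (-3 - 2)*(-3) = -7 - 5*(-3) = -7 + 15 = 8)
(b(7) - 74)*y = (1 - 74)*8 = -73*8 = -584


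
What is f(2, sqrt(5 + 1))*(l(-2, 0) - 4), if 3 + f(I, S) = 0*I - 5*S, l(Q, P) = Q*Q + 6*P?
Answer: 0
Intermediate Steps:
l(Q, P) = Q**2 + 6*P
f(I, S) = -3 - 5*S (f(I, S) = -3 + (0*I - 5*S) = -3 + (0 - 5*S) = -3 - 5*S)
f(2, sqrt(5 + 1))*(l(-2, 0) - 4) = (-3 - 5*sqrt(5 + 1))*(((-2)**2 + 6*0) - 4) = (-3 - 5*sqrt(6))*((4 + 0) - 4) = (-3 - 5*sqrt(6))*(4 - 4) = (-3 - 5*sqrt(6))*0 = 0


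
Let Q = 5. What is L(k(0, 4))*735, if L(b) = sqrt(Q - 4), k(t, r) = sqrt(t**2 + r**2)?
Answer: 735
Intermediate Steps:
k(t, r) = sqrt(r**2 + t**2)
L(b) = 1 (L(b) = sqrt(5 - 4) = sqrt(1) = 1)
L(k(0, 4))*735 = 1*735 = 735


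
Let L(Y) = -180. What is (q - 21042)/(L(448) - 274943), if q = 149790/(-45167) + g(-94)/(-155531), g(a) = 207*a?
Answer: 5097920856222/66644929138699 ≈ 0.076494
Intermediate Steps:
q = -22418129004/7024868677 (q = 149790/(-45167) + (207*(-94))/(-155531) = 149790*(-1/45167) - 19458*(-1/155531) = -149790/45167 + 19458/155531 = -22418129004/7024868677 ≈ -3.1913)
(q - 21042)/(L(448) - 274943) = (-22418129004/7024868677 - 21042)/(-180 - 274943) = -147839704830438/7024868677/(-275123) = -147839704830438/7024868677*(-1/275123) = 5097920856222/66644929138699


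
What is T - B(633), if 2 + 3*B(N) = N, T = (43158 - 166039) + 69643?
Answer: -160345/3 ≈ -53448.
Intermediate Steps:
T = -53238 (T = -122881 + 69643 = -53238)
B(N) = -⅔ + N/3
T - B(633) = -53238 - (-⅔ + (⅓)*633) = -53238 - (-⅔ + 211) = -53238 - 1*631/3 = -53238 - 631/3 = -160345/3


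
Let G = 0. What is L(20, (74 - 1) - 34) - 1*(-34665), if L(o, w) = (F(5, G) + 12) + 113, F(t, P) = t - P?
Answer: 34795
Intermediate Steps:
L(o, w) = 130 (L(o, w) = ((5 - 1*0) + 12) + 113 = ((5 + 0) + 12) + 113 = (5 + 12) + 113 = 17 + 113 = 130)
L(20, (74 - 1) - 34) - 1*(-34665) = 130 - 1*(-34665) = 130 + 34665 = 34795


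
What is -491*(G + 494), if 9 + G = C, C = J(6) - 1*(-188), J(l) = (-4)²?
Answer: -338299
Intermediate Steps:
J(l) = 16
C = 204 (C = 16 - 1*(-188) = 16 + 188 = 204)
G = 195 (G = -9 + 204 = 195)
-491*(G + 494) = -491*(195 + 494) = -491*689 = -338299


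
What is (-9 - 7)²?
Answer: 256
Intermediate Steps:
(-9 - 7)² = (-16)² = 256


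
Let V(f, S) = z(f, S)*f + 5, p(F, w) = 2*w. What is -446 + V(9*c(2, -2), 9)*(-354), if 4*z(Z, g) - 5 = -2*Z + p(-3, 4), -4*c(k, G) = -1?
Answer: -62537/16 ≈ -3908.6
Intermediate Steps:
c(k, G) = ¼ (c(k, G) = -¼*(-1) = ¼)
z(Z, g) = 13/4 - Z/2 (z(Z, g) = 5/4 + (-2*Z + 2*4)/4 = 5/4 + (-2*Z + 8)/4 = 5/4 + (8 - 2*Z)/4 = 5/4 + (2 - Z/2) = 13/4 - Z/2)
V(f, S) = 5 + f*(13/4 - f/2) (V(f, S) = (13/4 - f/2)*f + 5 = f*(13/4 - f/2) + 5 = 5 + f*(13/4 - f/2))
-446 + V(9*c(2, -2), 9)*(-354) = -446 + (5 - 9*(¼)*(-13 + 2*(9*(¼)))/4)*(-354) = -446 + (5 - ¼*9/4*(-13 + 2*(9/4)))*(-354) = -446 + (5 - ¼*9/4*(-13 + 9/2))*(-354) = -446 + (5 - ¼*9/4*(-17/2))*(-354) = -446 + (5 + 153/32)*(-354) = -446 + (313/32)*(-354) = -446 - 55401/16 = -62537/16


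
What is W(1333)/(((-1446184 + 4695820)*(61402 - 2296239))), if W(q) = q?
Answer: -1333/7262406769332 ≈ -1.8355e-10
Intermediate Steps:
W(1333)/(((-1446184 + 4695820)*(61402 - 2296239))) = 1333/(((-1446184 + 4695820)*(61402 - 2296239))) = 1333/((3249636*(-2234837))) = 1333/(-7262406769332) = 1333*(-1/7262406769332) = -1333/7262406769332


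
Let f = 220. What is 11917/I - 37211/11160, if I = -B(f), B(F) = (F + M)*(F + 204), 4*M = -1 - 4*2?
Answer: -1784268253/515179080 ≈ -3.4634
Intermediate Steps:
M = -9/4 (M = (-1 - 4*2)/4 = (-1 - 8)/4 = (¼)*(-9) = -9/4 ≈ -2.2500)
B(F) = (204 + F)*(-9/4 + F) (B(F) = (F - 9/4)*(F + 204) = (-9/4 + F)*(204 + F) = (204 + F)*(-9/4 + F))
I = -92326 (I = -(-459 + 220² + (807/4)*220) = -(-459 + 48400 + 44385) = -1*92326 = -92326)
11917/I - 37211/11160 = 11917/(-92326) - 37211/11160 = 11917*(-1/92326) - 37211*1/11160 = -11917/92326 - 37211/11160 = -1784268253/515179080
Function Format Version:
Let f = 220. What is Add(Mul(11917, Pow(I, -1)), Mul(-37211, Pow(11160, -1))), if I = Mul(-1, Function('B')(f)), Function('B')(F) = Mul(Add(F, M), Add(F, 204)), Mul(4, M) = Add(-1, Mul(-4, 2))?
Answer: Rational(-1784268253, 515179080) ≈ -3.4634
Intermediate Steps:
M = Rational(-9, 4) (M = Mul(Rational(1, 4), Add(-1, Mul(-4, 2))) = Mul(Rational(1, 4), Add(-1, -8)) = Mul(Rational(1, 4), -9) = Rational(-9, 4) ≈ -2.2500)
Function('B')(F) = Mul(Add(204, F), Add(Rational(-9, 4), F)) (Function('B')(F) = Mul(Add(F, Rational(-9, 4)), Add(F, 204)) = Mul(Add(Rational(-9, 4), F), Add(204, F)) = Mul(Add(204, F), Add(Rational(-9, 4), F)))
I = -92326 (I = Mul(-1, Add(-459, Pow(220, 2), Mul(Rational(807, 4), 220))) = Mul(-1, Add(-459, 48400, 44385)) = Mul(-1, 92326) = -92326)
Add(Mul(11917, Pow(I, -1)), Mul(-37211, Pow(11160, -1))) = Add(Mul(11917, Pow(-92326, -1)), Mul(-37211, Pow(11160, -1))) = Add(Mul(11917, Rational(-1, 92326)), Mul(-37211, Rational(1, 11160))) = Add(Rational(-11917, 92326), Rational(-37211, 11160)) = Rational(-1784268253, 515179080)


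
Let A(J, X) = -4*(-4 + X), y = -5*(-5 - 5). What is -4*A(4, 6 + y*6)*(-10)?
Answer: -48320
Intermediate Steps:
y = 50 (y = -5*(-10) = 50)
A(J, X) = 16 - 4*X
-4*A(4, 6 + y*6)*(-10) = -4*(16 - 4*(6 + 50*6))*(-10) = -4*(16 - 4*(6 + 300))*(-10) = -4*(16 - 4*306)*(-10) = -4*(16 - 1224)*(-10) = -4*(-1208)*(-10) = 4832*(-10) = -48320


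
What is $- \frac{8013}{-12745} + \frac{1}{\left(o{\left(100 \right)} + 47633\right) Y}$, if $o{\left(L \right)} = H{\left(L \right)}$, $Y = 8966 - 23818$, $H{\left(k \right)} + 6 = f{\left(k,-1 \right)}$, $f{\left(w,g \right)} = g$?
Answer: $\frac{5667926240831}{9015065531240} \approx 0.62872$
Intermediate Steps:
$H{\left(k \right)} = -7$ ($H{\left(k \right)} = -6 - 1 = -7$)
$Y = -14852$ ($Y = 8966 - 23818 = -14852$)
$o{\left(L \right)} = -7$
$- \frac{8013}{-12745} + \frac{1}{\left(o{\left(100 \right)} + 47633\right) Y} = - \frac{8013}{-12745} + \frac{1}{\left(-7 + 47633\right) \left(-14852\right)} = \left(-8013\right) \left(- \frac{1}{12745}\right) + \frac{1}{47626} \left(- \frac{1}{14852}\right) = \frac{8013}{12745} + \frac{1}{47626} \left(- \frac{1}{14852}\right) = \frac{8013}{12745} - \frac{1}{707341352} = \frac{5667926240831}{9015065531240}$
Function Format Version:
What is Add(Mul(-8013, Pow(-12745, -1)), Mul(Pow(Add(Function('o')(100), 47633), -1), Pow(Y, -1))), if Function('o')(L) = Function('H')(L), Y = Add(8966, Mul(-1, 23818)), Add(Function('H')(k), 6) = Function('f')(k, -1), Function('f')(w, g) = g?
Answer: Rational(5667926240831, 9015065531240) ≈ 0.62872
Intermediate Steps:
Function('H')(k) = -7 (Function('H')(k) = Add(-6, -1) = -7)
Y = -14852 (Y = Add(8966, -23818) = -14852)
Function('o')(L) = -7
Add(Mul(-8013, Pow(-12745, -1)), Mul(Pow(Add(Function('o')(100), 47633), -1), Pow(Y, -1))) = Add(Mul(-8013, Pow(-12745, -1)), Mul(Pow(Add(-7, 47633), -1), Pow(-14852, -1))) = Add(Mul(-8013, Rational(-1, 12745)), Mul(Pow(47626, -1), Rational(-1, 14852))) = Add(Rational(8013, 12745), Mul(Rational(1, 47626), Rational(-1, 14852))) = Add(Rational(8013, 12745), Rational(-1, 707341352)) = Rational(5667926240831, 9015065531240)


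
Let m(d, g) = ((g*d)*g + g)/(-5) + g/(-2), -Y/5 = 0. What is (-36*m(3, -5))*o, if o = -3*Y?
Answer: 0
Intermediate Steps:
Y = 0 (Y = -5*0 = 0)
o = 0 (o = -3*0 = 0)
m(d, g) = -7*g/10 - d*g²/5 (m(d, g) = ((d*g)*g + g)*(-⅕) + g*(-½) = (d*g² + g)*(-⅕) - g/2 = (g + d*g²)*(-⅕) - g/2 = (-g/5 - d*g²/5) - g/2 = -7*g/10 - d*g²/5)
(-36*m(3, -5))*o = -(-18)*(-5)*(7 + 2*3*(-5))/5*0 = -(-18)*(-5)*(7 - 30)/5*0 = -(-18)*(-5)*(-23)/5*0 = -36*(-23/2)*0 = 414*0 = 0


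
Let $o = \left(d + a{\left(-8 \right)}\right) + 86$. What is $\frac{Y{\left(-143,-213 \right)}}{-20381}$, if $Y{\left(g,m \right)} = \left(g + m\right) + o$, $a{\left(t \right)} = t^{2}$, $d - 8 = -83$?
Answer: $\frac{281}{20381} \approx 0.013787$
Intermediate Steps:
$d = -75$ ($d = 8 - 83 = -75$)
$o = 75$ ($o = \left(-75 + \left(-8\right)^{2}\right) + 86 = \left(-75 + 64\right) + 86 = -11 + 86 = 75$)
$Y{\left(g,m \right)} = 75 + g + m$ ($Y{\left(g,m \right)} = \left(g + m\right) + 75 = 75 + g + m$)
$\frac{Y{\left(-143,-213 \right)}}{-20381} = \frac{75 - 143 - 213}{-20381} = \left(-281\right) \left(- \frac{1}{20381}\right) = \frac{281}{20381}$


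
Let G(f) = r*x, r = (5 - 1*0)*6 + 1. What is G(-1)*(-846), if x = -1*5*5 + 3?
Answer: 576972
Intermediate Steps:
r = 31 (r = (5 + 0)*6 + 1 = 5*6 + 1 = 30 + 1 = 31)
x = -22 (x = -5*5 + 3 = -25 + 3 = -22)
G(f) = -682 (G(f) = 31*(-22) = -682)
G(-1)*(-846) = -682*(-846) = 576972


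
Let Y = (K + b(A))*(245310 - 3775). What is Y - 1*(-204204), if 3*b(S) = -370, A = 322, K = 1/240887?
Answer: -21380006380201/722661 ≈ -2.9585e+7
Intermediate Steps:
K = 1/240887 ≈ 4.1513e-6
b(S) = -370/3 (b(S) = (⅓)*(-370) = -370/3)
Y = -21527576647045/722661 (Y = (1/240887 - 370/3)*(245310 - 3775) = -89128187/722661*241535 = -21527576647045/722661 ≈ -2.9789e+7)
Y - 1*(-204204) = -21527576647045/722661 - 1*(-204204) = -21527576647045/722661 + 204204 = -21380006380201/722661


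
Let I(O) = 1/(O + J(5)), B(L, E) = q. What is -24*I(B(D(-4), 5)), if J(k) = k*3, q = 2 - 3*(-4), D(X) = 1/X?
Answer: -24/29 ≈ -0.82759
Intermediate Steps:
D(X) = 1/X
q = 14 (q = 2 + 12 = 14)
B(L, E) = 14
J(k) = 3*k
I(O) = 1/(15 + O) (I(O) = 1/(O + 3*5) = 1/(O + 15) = 1/(15 + O))
-24*I(B(D(-4), 5)) = -24/(15 + 14) = -24/29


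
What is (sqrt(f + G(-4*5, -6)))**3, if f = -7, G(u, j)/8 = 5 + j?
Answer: -15*I*sqrt(15) ≈ -58.095*I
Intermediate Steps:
G(u, j) = 40 + 8*j (G(u, j) = 8*(5 + j) = 40 + 8*j)
(sqrt(f + G(-4*5, -6)))**3 = (sqrt(-7 + (40 + 8*(-6))))**3 = (sqrt(-7 + (40 - 48)))**3 = (sqrt(-7 - 8))**3 = (sqrt(-15))**3 = (I*sqrt(15))**3 = -15*I*sqrt(15)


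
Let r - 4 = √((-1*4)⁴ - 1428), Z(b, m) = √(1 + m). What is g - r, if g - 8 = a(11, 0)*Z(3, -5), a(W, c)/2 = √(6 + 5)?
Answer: 4 - 2*I*√293 + 4*I*√11 ≈ 4.0 - 20.968*I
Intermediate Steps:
a(W, c) = 2*√11 (a(W, c) = 2*√(6 + 5) = 2*√11)
r = 4 + 2*I*√293 (r = 4 + √((-1*4)⁴ - 1428) = 4 + √((-4)⁴ - 1428) = 4 + √(256 - 1428) = 4 + √(-1172) = 4 + 2*I*√293 ≈ 4.0 + 34.234*I)
g = 8 + 4*I*√11 (g = 8 + (2*√11)*√(1 - 5) = 8 + (2*√11)*√(-4) = 8 + (2*√11)*(2*I) = 8 + 4*I*√11 ≈ 8.0 + 13.266*I)
g - r = (8 + 4*I*√11) - (4 + 2*I*√293) = (8 + 4*I*√11) + (-4 - 2*I*√293) = 4 - 2*I*√293 + 4*I*√11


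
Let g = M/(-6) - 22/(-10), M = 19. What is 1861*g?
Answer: -53969/30 ≈ -1799.0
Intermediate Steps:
g = -29/30 (g = 19/(-6) - 22/(-10) = 19*(-⅙) - 22*(-⅒) = -19/6 + 11/5 = -29/30 ≈ -0.96667)
1861*g = 1861*(-29/30) = -53969/30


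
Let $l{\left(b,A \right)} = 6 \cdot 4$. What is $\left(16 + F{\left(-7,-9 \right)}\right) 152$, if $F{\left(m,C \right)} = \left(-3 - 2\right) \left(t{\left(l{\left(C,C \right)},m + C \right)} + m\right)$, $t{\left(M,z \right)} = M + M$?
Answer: $-28728$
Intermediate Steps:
$l{\left(b,A \right)} = 24$
$t{\left(M,z \right)} = 2 M$
$F{\left(m,C \right)} = -240 - 5 m$ ($F{\left(m,C \right)} = \left(-3 - 2\right) \left(2 \cdot 24 + m\right) = - 5 \left(48 + m\right) = -240 - 5 m$)
$\left(16 + F{\left(-7,-9 \right)}\right) 152 = \left(16 - 205\right) 152 = \left(-189\right) 152 = -28728$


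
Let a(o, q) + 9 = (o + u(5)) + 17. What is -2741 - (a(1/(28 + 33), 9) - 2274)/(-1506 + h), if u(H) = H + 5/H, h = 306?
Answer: -66926353/24400 ≈ -2742.9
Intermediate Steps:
a(o, q) = 14 + o (a(o, q) = -9 + ((o + (5 + 5/5)) + 17) = -9 + ((o + (5 + 5*(⅕))) + 17) = -9 + ((o + (5 + 1)) + 17) = -9 + ((o + 6) + 17) = -9 + ((6 + o) + 17) = -9 + (23 + o) = 14 + o)
-2741 - (a(1/(28 + 33), 9) - 2274)/(-1506 + h) = -2741 - ((14 + 1/(28 + 33)) - 2274)/(-1506 + 306) = -2741 - ((14 + 1/61) - 2274)/(-1200) = -2741 - ((14 + 1/61) - 2274)*(-1)/1200 = -2741 - (855/61 - 2274)*(-1)/1200 = -2741 - (-137859)*(-1)/(61*1200) = -2741 - 1*45953/24400 = -2741 - 45953/24400 = -66926353/24400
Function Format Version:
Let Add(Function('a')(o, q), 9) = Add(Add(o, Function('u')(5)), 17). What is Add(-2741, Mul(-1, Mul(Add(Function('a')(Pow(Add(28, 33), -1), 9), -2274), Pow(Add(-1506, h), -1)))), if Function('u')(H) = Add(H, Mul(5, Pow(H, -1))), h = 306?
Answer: Rational(-66926353, 24400) ≈ -2742.9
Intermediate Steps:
Function('a')(o, q) = Add(14, o) (Function('a')(o, q) = Add(-9, Add(Add(o, Add(5, Mul(5, Pow(5, -1)))), 17)) = Add(-9, Add(Add(o, Add(5, Mul(5, Rational(1, 5)))), 17)) = Add(-9, Add(Add(o, Add(5, 1)), 17)) = Add(-9, Add(Add(o, 6), 17)) = Add(-9, Add(Add(6, o), 17)) = Add(-9, Add(23, o)) = Add(14, o))
Add(-2741, Mul(-1, Mul(Add(Function('a')(Pow(Add(28, 33), -1), 9), -2274), Pow(Add(-1506, h), -1)))) = Add(-2741, Mul(-1, Mul(Add(Add(14, Pow(Add(28, 33), -1)), -2274), Pow(Add(-1506, 306), -1)))) = Add(-2741, Mul(-1, Mul(Add(Add(14, Pow(61, -1)), -2274), Pow(-1200, -1)))) = Add(-2741, Mul(-1, Mul(Add(Add(14, Rational(1, 61)), -2274), Rational(-1, 1200)))) = Add(-2741, Mul(-1, Mul(Add(Rational(855, 61), -2274), Rational(-1, 1200)))) = Add(-2741, Mul(-1, Mul(Rational(-137859, 61), Rational(-1, 1200)))) = Add(-2741, Mul(-1, Rational(45953, 24400))) = Add(-2741, Rational(-45953, 24400)) = Rational(-66926353, 24400)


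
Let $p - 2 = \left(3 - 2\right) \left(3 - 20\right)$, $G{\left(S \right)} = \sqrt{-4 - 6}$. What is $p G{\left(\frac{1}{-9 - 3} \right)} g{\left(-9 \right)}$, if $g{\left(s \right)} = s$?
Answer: $135 i \sqrt{10} \approx 426.91 i$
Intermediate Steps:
$G{\left(S \right)} = i \sqrt{10}$ ($G{\left(S \right)} = \sqrt{-10} = i \sqrt{10}$)
$p = -15$ ($p = 2 + \left(3 - 2\right) \left(3 - 20\right) = 2 + 1 \left(3 - 20\right) = 2 + 1 \left(-17\right) = 2 - 17 = -15$)
$p G{\left(\frac{1}{-9 - 3} \right)} g{\left(-9 \right)} = - 15 i \sqrt{10} \left(-9\right) = 135 i \sqrt{10}$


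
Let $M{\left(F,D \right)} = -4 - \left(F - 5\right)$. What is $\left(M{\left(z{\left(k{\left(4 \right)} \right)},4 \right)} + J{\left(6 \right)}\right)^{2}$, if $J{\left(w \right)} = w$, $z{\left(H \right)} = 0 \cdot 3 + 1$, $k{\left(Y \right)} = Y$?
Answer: $36$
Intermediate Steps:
$z{\left(H \right)} = 1$ ($z{\left(H \right)} = 0 + 1 = 1$)
$M{\left(F,D \right)} = 1 - F$ ($M{\left(F,D \right)} = -4 - \left(-5 + F\right) = 1 - F$)
$\left(M{\left(z{\left(k{\left(4 \right)} \right)},4 \right)} + J{\left(6 \right)}\right)^{2} = \left(\left(1 - 1\right) + 6\right)^{2} = \left(0 + 6\right)^{2} = 6^{2} = 36$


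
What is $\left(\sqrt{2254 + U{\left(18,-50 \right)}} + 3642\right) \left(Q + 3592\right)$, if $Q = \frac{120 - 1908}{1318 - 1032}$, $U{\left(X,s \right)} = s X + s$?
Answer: $\frac{1867479204}{143} + \frac{1025524 \sqrt{326}}{143} \approx 1.3189 \cdot 10^{7}$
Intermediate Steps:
$U{\left(X,s \right)} = s + X s$ ($U{\left(X,s \right)} = X s + s = s + X s$)
$Q = - \frac{894}{143}$ ($Q = - \frac{1788}{286} = \left(-1788\right) \frac{1}{286} = - \frac{894}{143} \approx -6.2517$)
$\left(\sqrt{2254 + U{\left(18,-50 \right)}} + 3642\right) \left(Q + 3592\right) = \left(\sqrt{2254 - 50 \left(1 + 18\right)} + 3642\right) \left(- \frac{894}{143} + 3592\right) = \left(\sqrt{2254 - 950} + 3642\right) \frac{512762}{143} = \left(\sqrt{1304} + 3642\right) \frac{512762}{143} = \left(2 \sqrt{326} + 3642\right) \frac{512762}{143} = \left(3642 + 2 \sqrt{326}\right) \frac{512762}{143} = \frac{1867479204}{143} + \frac{1025524 \sqrt{326}}{143}$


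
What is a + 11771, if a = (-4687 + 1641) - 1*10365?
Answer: -1640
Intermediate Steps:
a = -13411 (a = -3046 - 10365 = -13411)
a + 11771 = -13411 + 11771 = -1640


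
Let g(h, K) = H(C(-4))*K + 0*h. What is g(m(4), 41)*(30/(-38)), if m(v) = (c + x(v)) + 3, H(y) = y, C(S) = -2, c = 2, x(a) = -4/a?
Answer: 1230/19 ≈ 64.737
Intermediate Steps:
m(v) = 5 - 4/v (m(v) = (2 - 4/v) + 3 = 5 - 4/v)
g(h, K) = -2*K (g(h, K) = -2*K + 0*h = -2*K + 0 = -2*K)
g(m(4), 41)*(30/(-38)) = (-2*41)*(30/(-38)) = -2460*(-1)/38 = -82*(-15/19) = 1230/19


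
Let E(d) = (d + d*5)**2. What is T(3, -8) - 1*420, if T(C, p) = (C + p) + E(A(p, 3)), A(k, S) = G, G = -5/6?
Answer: -400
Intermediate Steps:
G = -5/6 (G = -5*1/6 = -5/6 ≈ -0.83333)
A(k, S) = -5/6
E(d) = 36*d**2 (E(d) = (d + 5*d)**2 = (6*d)**2 = 36*d**2)
T(C, p) = 25 + C + p (T(C, p) = (C + p) + 36*(-5/6)**2 = (C + p) + 36*(25/36) = (C + p) + 25 = 25 + C + p)
T(3, -8) - 1*420 = (25 + 3 - 8) - 1*420 = 20 - 420 = -400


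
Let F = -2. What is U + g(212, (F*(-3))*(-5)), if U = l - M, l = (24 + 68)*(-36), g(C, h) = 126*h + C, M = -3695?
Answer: -3185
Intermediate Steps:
g(C, h) = C + 126*h
l = -3312 (l = 92*(-36) = -3312)
U = 383 (U = -3312 - 1*(-3695) = -3312 + 3695 = 383)
U + g(212, (F*(-3))*(-5)) = 383 + (212 + 126*(-2*(-3)*(-5))) = 383 + (212 + 126*(6*(-5))) = 383 + (212 + 126*(-30)) = 383 + (212 - 3780) = 383 - 3568 = -3185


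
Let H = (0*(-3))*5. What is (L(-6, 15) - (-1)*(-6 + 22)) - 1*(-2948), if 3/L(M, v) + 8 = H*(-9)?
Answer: 23709/8 ≈ 2963.6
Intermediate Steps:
H = 0 (H = 0*5 = 0)
L(M, v) = -3/8 (L(M, v) = 3/(-8 + 0*(-9)) = 3/(-8 + 0) = 3/(-8) = 3*(-⅛) = -3/8)
(L(-6, 15) - (-1)*(-6 + 22)) - 1*(-2948) = (-3/8 - (-1)*(-6 + 22)) - 1*(-2948) = (-3/8 - (-1)*16) + 2948 = (-3/8 - 1*(-16)) + 2948 = (-3/8 + 16) + 2948 = 125/8 + 2948 = 23709/8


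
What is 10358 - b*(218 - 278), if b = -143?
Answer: 1778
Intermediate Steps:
10358 - b*(218 - 278) = 10358 - (-143)*(218 - 278) = 10358 - (-143)*(-60) = 10358 - 1*8580 = 10358 - 8580 = 1778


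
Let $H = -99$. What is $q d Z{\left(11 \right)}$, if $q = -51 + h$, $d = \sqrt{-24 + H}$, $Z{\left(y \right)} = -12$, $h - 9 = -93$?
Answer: $1620 i \sqrt{123} \approx 17967.0 i$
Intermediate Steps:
$h = -84$ ($h = 9 - 93 = -84$)
$d = i \sqrt{123}$ ($d = \sqrt{-24 - 99} = \sqrt{-123} = i \sqrt{123} \approx 11.091 i$)
$q = -135$ ($q = -51 - 84 = -135$)
$q d Z{\left(11 \right)} = - 135 i \sqrt{123} \left(-12\right) = 1620 i \sqrt{123}$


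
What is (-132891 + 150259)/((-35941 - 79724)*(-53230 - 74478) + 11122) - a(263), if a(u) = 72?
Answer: -531768841228/7385678471 ≈ -72.000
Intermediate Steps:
(-132891 + 150259)/((-35941 - 79724)*(-53230 - 74478) + 11122) - a(263) = (-132891 + 150259)/((-35941 - 79724)*(-53230 - 74478) + 11122) - 1*72 = 17368/(-115665*(-127708) + 11122) - 72 = 17368/(14771345820 + 11122) - 72 = 17368/14771356942 - 72 = 17368*(1/14771356942) - 72 = 8684/7385678471 - 72 = -531768841228/7385678471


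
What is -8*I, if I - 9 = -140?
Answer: 1048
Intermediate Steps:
I = -131 (I = 9 - 140 = -131)
-8*I = -8*(-131) = 1048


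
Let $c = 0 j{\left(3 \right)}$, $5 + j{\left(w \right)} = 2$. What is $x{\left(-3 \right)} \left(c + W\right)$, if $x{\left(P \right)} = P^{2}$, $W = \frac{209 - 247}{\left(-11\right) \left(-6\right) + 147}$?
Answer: $- \frac{114}{71} \approx -1.6056$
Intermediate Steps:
$j{\left(w \right)} = -3$ ($j{\left(w \right)} = -5 + 2 = -3$)
$W = - \frac{38}{213}$ ($W = - \frac{38}{66 + 147} = - \frac{38}{213} \approx -0.1784$)
$c = 0$ ($c = 0 \left(-3\right) = 0$)
$x{\left(-3 \right)} \left(c + W\right) = \left(-3\right)^{2} \left(0 - \frac{38}{213}\right) = 9 \left(- \frac{38}{213}\right) = - \frac{114}{71}$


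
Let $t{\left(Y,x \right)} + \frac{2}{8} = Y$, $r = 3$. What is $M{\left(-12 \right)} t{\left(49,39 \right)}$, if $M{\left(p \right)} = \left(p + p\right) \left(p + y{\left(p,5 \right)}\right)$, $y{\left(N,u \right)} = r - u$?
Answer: $16380$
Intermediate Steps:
$t{\left(Y,x \right)} = - \frac{1}{4} + Y$
$y{\left(N,u \right)} = 3 - u$
$M{\left(p \right)} = 2 p \left(-2 + p\right)$ ($M{\left(p \right)} = \left(p + p\right) \left(p + \left(3 - 5\right)\right) = 2 p \left(p + \left(3 - 5\right)\right) = 2 p \left(p - 2\right) = 2 p \left(-2 + p\right)$)
$M{\left(-12 \right)} t{\left(49,39 \right)} = 2 \left(-12\right) \left(-2 - 12\right) \left(- \frac{1}{4} + 49\right) = 2 \left(-12\right) \left(-14\right) \frac{195}{4} = 336 \cdot \frac{195}{4} = 16380$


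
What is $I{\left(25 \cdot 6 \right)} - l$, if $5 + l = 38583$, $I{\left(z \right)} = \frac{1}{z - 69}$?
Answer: $- \frac{3124817}{81} \approx -38578.0$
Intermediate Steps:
$I{\left(z \right)} = \frac{1}{-69 + z}$
$l = 38578$ ($l = -5 + 38583 = 38578$)
$I{\left(25 \cdot 6 \right)} - l = \frac{1}{-69 + 25 \cdot 6} - 38578 = \frac{1}{-69 + 150} - 38578 = \frac{1}{81} - 38578 = - \frac{3124817}{81}$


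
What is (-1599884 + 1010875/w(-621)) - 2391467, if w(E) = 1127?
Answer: -4497241702/1127 ≈ -3.9905e+6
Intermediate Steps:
(-1599884 + 1010875/w(-621)) - 2391467 = (-1599884 + 1010875/1127) - 2391467 = -1802058393/1127 - 2391467 = -4497241702/1127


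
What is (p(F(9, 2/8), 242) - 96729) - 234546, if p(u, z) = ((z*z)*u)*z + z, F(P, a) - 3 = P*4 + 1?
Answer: 566568487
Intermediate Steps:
F(P, a) = 4 + 4*P (F(P, a) = 3 + (P*4 + 1) = 3 + (4*P + 1) = 3 + (1 + 4*P) = 4 + 4*P)
p(u, z) = z + u*z³ (p(u, z) = (z²*u)*z + z = (u*z²)*z + z = u*z³ + z = z + u*z³)
(p(F(9, 2/8), 242) - 96729) - 234546 = ((242 + (4 + 4*9)*242³) - 96729) - 234546 = ((242 + (4 + 36)*14172488) - 96729) - 234546 = ((242 + 40*14172488) - 96729) - 234546 = ((242 + 566899520) - 96729) - 234546 = (566899762 - 96729) - 234546 = 566803033 - 234546 = 566568487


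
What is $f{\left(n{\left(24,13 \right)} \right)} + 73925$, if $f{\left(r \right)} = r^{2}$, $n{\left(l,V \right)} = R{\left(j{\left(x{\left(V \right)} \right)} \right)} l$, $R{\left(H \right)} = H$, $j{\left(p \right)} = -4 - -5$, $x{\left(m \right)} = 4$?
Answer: $74501$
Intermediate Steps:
$j{\left(p \right)} = 1$ ($j{\left(p \right)} = -4 + 5 = 1$)
$n{\left(l,V \right)} = l$ ($n{\left(l,V \right)} = 1 l = l$)
$f{\left(n{\left(24,13 \right)} \right)} + 73925 = 24^{2} + 73925 = 576 + 73925 = 74501$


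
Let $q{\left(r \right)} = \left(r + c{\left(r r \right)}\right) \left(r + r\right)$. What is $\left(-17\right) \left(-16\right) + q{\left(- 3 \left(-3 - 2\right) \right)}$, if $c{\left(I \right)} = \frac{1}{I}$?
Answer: $\frac{10832}{15} \approx 722.13$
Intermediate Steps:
$q{\left(r \right)} = 2 r \left(r + \frac{1}{r^{2}}\right)$ ($q{\left(r \right)} = \left(r + \frac{1}{r r}\right) \left(r + r\right) = \left(r + \frac{1}{r^{2}}\right) 2 r = 2 r \left(r + \frac{1}{r^{2}}\right)$)
$\left(-17\right) \left(-16\right) + q{\left(- 3 \left(-3 - 2\right) \right)} = \left(-17\right) \left(-16\right) + \frac{2 \left(1 + \left(- 3 \left(-3 - 2\right)\right)^{3}\right)}{\left(-3\right) \left(-3 - 2\right)} = 272 + \frac{2 \left(1 + \left(\left(-3\right) \left(-5\right)\right)^{3}\right)}{\left(-3\right) \left(-5\right)} = 272 + \frac{2 \left(1 + 15^{3}\right)}{15} = 272 + 2 \cdot \frac{1}{15} \left(1 + 3375\right) = 272 + 2 \cdot \frac{1}{15} \cdot 3376 = 272 + \frac{6752}{15} = \frac{10832}{15}$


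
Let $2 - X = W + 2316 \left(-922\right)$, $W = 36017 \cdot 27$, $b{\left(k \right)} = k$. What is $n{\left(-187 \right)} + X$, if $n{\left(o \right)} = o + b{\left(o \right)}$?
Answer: $1162521$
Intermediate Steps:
$W = 972459$
$X = 1162895$ ($X = 2 - \left(972459 + 2316 \left(-922\right)\right) = 2 - \left(972459 - 2135352\right) = 2 - -1162893 = 2 + 1162893 = 1162895$)
$n{\left(o \right)} = 2 o$ ($n{\left(o \right)} = o + o = 2 o$)
$n{\left(-187 \right)} + X = 2 \left(-187\right) + 1162895 = -374 + 1162895 = 1162521$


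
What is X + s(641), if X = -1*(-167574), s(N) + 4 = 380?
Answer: 167950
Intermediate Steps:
s(N) = 376 (s(N) = -4 + 380 = 376)
X = 167574
X + s(641) = 167574 + 376 = 167950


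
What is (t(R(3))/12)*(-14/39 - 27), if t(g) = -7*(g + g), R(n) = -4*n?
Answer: -14938/39 ≈ -383.03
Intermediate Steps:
t(g) = -14*g
(t(R(3))/12)*(-14/39 - 27) = (-(-56)*3/12)*(-14/39 - 27) = (-14*(-12)*(1/12))*(-14*1/39 - 27) = (168*(1/12))*(-14/39 - 27) = 14*(-1067/39) = -14938/39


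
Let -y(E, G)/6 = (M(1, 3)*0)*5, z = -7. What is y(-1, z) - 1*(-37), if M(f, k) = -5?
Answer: 37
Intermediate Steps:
y(E, G) = 0 (y(E, G) = -6*(-5*0)*5 = -0*5 = -6*0 = 0)
y(-1, z) - 1*(-37) = 0 - 1*(-37) = 0 + 37 = 37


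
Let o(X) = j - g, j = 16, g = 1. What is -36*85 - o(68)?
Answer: -3075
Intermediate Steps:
o(X) = 15 (o(X) = 16 - 1*1 = 16 - 1 = 15)
-36*85 - o(68) = -36*85 - 1*15 = -3060 - 15 = -3075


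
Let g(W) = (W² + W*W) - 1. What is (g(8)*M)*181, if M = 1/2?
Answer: 22987/2 ≈ 11494.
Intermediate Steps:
M = ½ ≈ 0.50000
g(W) = -1 + 2*W² (g(W) = (W² + W²) - 1 = 2*W² - 1 = -1 + 2*W²)
(g(8)*M)*181 = ((-1 + 2*8²)*(½))*181 = ((-1 + 2*64)*(½))*181 = ((-1 + 128)*(½))*181 = (127*(½))*181 = (127/2)*181 = 22987/2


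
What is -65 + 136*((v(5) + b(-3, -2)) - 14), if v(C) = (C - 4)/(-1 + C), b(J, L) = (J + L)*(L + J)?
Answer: 1465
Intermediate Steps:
b(J, L) = (J + L)² (b(J, L) = (J + L)*(J + L) = (J + L)²)
v(C) = (-4 + C)/(-1 + C)
-65 + 136*((v(5) + b(-3, -2)) - 14) = -65 + 136*(((-4 + 5)/(-1 + 5) + (-3 - 2)²) - 14) = -65 + 136*((1/4 + (-5)²) - 14) = -65 + 136*(((¼)*1 + 25) - 14) = -65 + 136*((¼ + 25) - 14) = -65 + 136*(101/4 - 14) = -65 + 136*(45/4) = -65 + 1530 = 1465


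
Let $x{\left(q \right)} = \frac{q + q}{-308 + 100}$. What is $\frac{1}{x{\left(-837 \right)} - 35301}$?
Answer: $- \frac{104}{3670467} \approx -2.8334 \cdot 10^{-5}$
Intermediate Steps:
$x{\left(q \right)} = - \frac{q}{104}$ ($x{\left(q \right)} = \frac{2 q}{-208} = 2 q \left(- \frac{1}{208}\right) = - \frac{q}{104}$)
$\frac{1}{x{\left(-837 \right)} - 35301} = \frac{1}{\left(- \frac{1}{104}\right) \left(-837\right) - 35301} = \frac{1}{\frac{837}{104} - 35301} = \frac{1}{- \frac{3670467}{104}} = - \frac{104}{3670467}$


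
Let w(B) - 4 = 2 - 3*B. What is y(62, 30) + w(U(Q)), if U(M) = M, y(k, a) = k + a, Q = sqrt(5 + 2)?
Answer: 98 - 3*sqrt(7) ≈ 90.063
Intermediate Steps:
Q = sqrt(7) ≈ 2.6458
y(k, a) = a + k
w(B) = 6 - 3*B (w(B) = 4 + (2 - 3*B) = 6 - 3*B)
y(62, 30) + w(U(Q)) = (30 + 62) + (6 - 3*sqrt(7)) = 92 + (6 - 3*sqrt(7)) = 98 - 3*sqrt(7)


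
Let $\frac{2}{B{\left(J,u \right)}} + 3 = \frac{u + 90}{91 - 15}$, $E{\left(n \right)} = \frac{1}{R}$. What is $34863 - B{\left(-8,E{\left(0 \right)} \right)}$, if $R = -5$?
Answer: $\frac{24091093}{691} \approx 34864.0$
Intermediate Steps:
$E{\left(n \right)} = - \frac{1}{5}$ ($E{\left(n \right)} = \frac{1}{-5} = - \frac{1}{5}$)
$B{\left(J,u \right)} = \frac{2}{- \frac{69}{38} + \frac{u}{76}}$ ($B{\left(J,u \right)} = \frac{2}{-3 + \frac{u + 90}{91 - 15}} = \frac{2}{-3 + \frac{90 + u}{76}} = \frac{2}{-3 + \left(90 + u\right) \frac{1}{76}} = \frac{2}{-3 + \left(\frac{45}{38} + \frac{u}{76}\right)} = \frac{2}{- \frac{69}{38} + \frac{u}{76}}$)
$34863 - B{\left(-8,E{\left(0 \right)} \right)} = 34863 - \frac{152}{-138 - \frac{1}{5}} = 34863 - \frac{152}{- \frac{691}{5}} = 34863 - 152 \left(- \frac{5}{691}\right) = 34863 - - \frac{760}{691} = 34863 + \frac{760}{691} = \frac{24091093}{691}$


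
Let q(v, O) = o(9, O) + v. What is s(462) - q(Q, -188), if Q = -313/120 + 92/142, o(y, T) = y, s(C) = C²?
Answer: 1818482903/8520 ≈ 2.1344e+5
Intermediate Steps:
Q = -16703/8520 (Q = -313*1/120 + 92*(1/142) = -313/120 + 46/71 = -16703/8520 ≈ -1.9604)
q(v, O) = 9 + v
s(462) - q(Q, -188) = 462² - (9 - 16703/8520) = 213444 - 1*59977/8520 = 213444 - 59977/8520 = 1818482903/8520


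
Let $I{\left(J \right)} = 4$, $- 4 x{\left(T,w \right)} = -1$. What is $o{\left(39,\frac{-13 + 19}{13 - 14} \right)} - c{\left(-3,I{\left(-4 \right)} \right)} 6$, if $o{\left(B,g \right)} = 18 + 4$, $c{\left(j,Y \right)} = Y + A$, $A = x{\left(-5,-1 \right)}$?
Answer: $-561$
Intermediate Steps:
$x{\left(T,w \right)} = \frac{1}{4}$ ($x{\left(T,w \right)} = \left(- \frac{1}{4}\right) \left(-1\right) = \frac{1}{4}$)
$A = \frac{1}{4} \approx 0.25$
$c{\left(j,Y \right)} = \frac{1}{4} + Y$ ($c{\left(j,Y \right)} = Y + \frac{1}{4} = \frac{1}{4} + Y$)
$o{\left(B,g \right)} = 22$
$o{\left(39,\frac{-13 + 19}{13 - 14} \right)} - c{\left(-3,I{\left(-4 \right)} \right)} 6 = 22 - (\frac{1}{4} + 4) 6 = 22 \left(-1\right) \frac{17}{4} \cdot 6 = 22 \left(\left(- \frac{17}{4}\right) 6\right) = 22 \left(- \frac{51}{2}\right) = -561$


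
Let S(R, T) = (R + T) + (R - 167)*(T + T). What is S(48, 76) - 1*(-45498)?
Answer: 27534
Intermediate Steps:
S(R, T) = R + T + 2*T*(-167 + R) (S(R, T) = (R + T) + (-167 + R)*(2*T) = (R + T) + 2*T*(-167 + R) = R + T + 2*T*(-167 + R))
S(48, 76) - 1*(-45498) = (48 - 333*76 + 2*48*76) - 1*(-45498) = (48 - 25308 + 7296) + 45498 = -17964 + 45498 = 27534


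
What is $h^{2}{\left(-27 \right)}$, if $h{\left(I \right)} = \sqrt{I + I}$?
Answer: $-54$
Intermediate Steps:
$h{\left(I \right)} = \sqrt{2} \sqrt{I}$ ($h{\left(I \right)} = \sqrt{2 I} = \sqrt{2} \sqrt{I}$)
$h^{2}{\left(-27 \right)} = \left(\sqrt{2} \sqrt{-27}\right)^{2} = \left(\sqrt{2} \cdot 3 i \sqrt{3}\right)^{2} = \left(3 i \sqrt{6}\right)^{2} = -54$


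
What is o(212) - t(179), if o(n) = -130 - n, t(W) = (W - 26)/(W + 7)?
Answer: -21255/62 ≈ -342.82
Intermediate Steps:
t(W) = (-26 + W)/(7 + W)
o(212) - t(179) = (-130 - 1*212) - (-26 + 179)/(7 + 179) = (-130 - 212) - 153/186 = -342 - 153/186 = -342 - 1*51/62 = -342 - 51/62 = -21255/62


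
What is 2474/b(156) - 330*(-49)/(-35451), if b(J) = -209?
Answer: -30361768/2469753 ≈ -12.293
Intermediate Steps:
2474/b(156) - 330*(-49)/(-35451) = 2474/(-209) - 330*(-49)/(-35451) = 2474*(-1/209) + 16170*(-1/35451) = -2474/209 - 5390/11817 = -30361768/2469753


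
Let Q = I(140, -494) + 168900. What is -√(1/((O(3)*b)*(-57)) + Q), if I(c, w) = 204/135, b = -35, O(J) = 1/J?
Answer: -√672232242745/1995 ≈ -410.98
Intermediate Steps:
I(c, w) = 68/45 (I(c, w) = 204*(1/135) = 68/45)
Q = 7600568/45 (Q = 68/45 + 168900 = 7600568/45 ≈ 1.6890e+5)
-√(1/((O(3)*b)*(-57)) + Q) = -√(1/((-35/3)*(-57)) + 7600568/45) = -√(1/(((⅓)*(-35))*(-57)) + 7600568/45) = -√(1/(-35/3*(-57)) + 7600568/45) = -√(1/665 + 7600568/45) = -√(1010875553/5985) = -√672232242745/1995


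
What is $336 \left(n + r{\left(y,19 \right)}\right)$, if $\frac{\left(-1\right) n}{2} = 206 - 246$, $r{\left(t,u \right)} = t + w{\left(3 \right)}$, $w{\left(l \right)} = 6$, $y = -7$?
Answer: $26544$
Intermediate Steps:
$r{\left(t,u \right)} = 6 + t$ ($r{\left(t,u \right)} = t + 6 = 6 + t$)
$n = 80$ ($n = - 2 \left(206 - 246\right) = \left(-2\right) \left(-40\right) = 80$)
$336 \left(n + r{\left(y,19 \right)}\right) = 336 \left(80 + \left(6 - 7\right)\right) = 336 \left(80 - 1\right) = 336 \cdot 79 = 26544$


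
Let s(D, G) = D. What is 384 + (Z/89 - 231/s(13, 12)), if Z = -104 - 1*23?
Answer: 422078/1157 ≈ 364.80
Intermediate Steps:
Z = -127 (Z = -104 - 23 = -127)
384 + (Z/89 - 231/s(13, 12)) = 384 + (-127/89 - 231/13) = 384 - 22210/1157 = 422078/1157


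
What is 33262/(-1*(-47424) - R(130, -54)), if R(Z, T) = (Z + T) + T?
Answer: 16631/23701 ≈ 0.70170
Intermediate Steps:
R(Z, T) = Z + 2*T (R(Z, T) = (T + Z) + T = Z + 2*T)
33262/(-1*(-47424) - R(130, -54)) = 33262/(-1*(-47424) - (130 + 2*(-54))) = 33262/(47424 - (130 - 108)) = 33262/(47424 - 1*22) = 33262/(47424 - 22) = 33262/47402 = 33262*(1/47402) = 16631/23701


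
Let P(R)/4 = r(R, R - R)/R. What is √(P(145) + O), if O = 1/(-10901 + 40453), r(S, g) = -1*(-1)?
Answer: √31696708695/1071260 ≈ 0.16619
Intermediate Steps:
r(S, g) = 1
P(R) = 4/R (P(R) = 4*(1/R) = 4/R)
O = 1/29552 ≈ 3.3839e-5
√(P(145) + O) = √(4/145 + 1/29552) = √(118353/4285040) = √31696708695/1071260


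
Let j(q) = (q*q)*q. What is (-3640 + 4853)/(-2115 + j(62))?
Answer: 1213/236213 ≈ 0.0051352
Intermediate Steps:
j(q) = q³ (j(q) = q²*q = q³)
(-3640 + 4853)/(-2115 + j(62)) = (-3640 + 4853)/(-2115 + 62³) = 1213/(-2115 + 238328) = 1213/236213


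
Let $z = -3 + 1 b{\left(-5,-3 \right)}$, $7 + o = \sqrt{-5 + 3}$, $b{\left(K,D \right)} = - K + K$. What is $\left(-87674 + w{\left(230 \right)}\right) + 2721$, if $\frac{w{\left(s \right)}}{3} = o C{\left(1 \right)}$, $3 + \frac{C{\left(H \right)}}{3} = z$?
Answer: $-84575 - 54 i \sqrt{2} \approx -84575.0 - 76.368 i$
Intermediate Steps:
$b{\left(K,D \right)} = 0$
$o = -7 + i \sqrt{2}$ ($o = -7 + \sqrt{-5 + 3} = -7 + \sqrt{-2} = -7 + i \sqrt{2} \approx -7.0 + 1.4142 i$)
$z = -3$ ($z = -3 + 1 \cdot 0 = -3 + 0 = -3$)
$C{\left(H \right)} = -18$ ($C{\left(H \right)} = -9 + 3 \left(-3\right) = -9 - 9 = -18$)
$w{\left(s \right)} = 378 - 54 i \sqrt{2}$ ($w{\left(s \right)} = 3 \left(-7 + i \sqrt{2}\right) \left(-18\right) = 3 \left(126 - 18 i \sqrt{2}\right) = 378 - 54 i \sqrt{2}$)
$\left(-87674 + w{\left(230 \right)}\right) + 2721 = \left(-87674 + \left(378 - 54 i \sqrt{2}\right)\right) + 2721 = \left(-87296 - 54 i \sqrt{2}\right) + 2721 = -84575 - 54 i \sqrt{2}$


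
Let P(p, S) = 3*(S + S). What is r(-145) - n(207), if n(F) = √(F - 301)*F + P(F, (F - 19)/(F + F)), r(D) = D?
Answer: -10193/69 - 207*I*√94 ≈ -147.72 - 2006.9*I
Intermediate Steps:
P(p, S) = 6*S (P(p, S) = 3*(2*S) = 6*S)
n(F) = F*√(-301 + F) + 3*(-19 + F)/F (n(F) = √(F - 301)*F + 6*((F - 19)/(F + F)) = √(-301 + F)*F + 6*((-19 + F)/((2*F))) = F*√(-301 + F) + 6*((-19 + F)*(1/(2*F))) = F*√(-301 + F) + 6*((-19 + F)/(2*F)) = F*√(-301 + F) + 3*(-19 + F)/F)
r(-145) - n(207) = -145 - (3 - 57/207 + 207*√(-301 + 207)) = -145 - (3 - 57*1/207 + 207*√(-94)) = -145 - (3 - 19/69 + 207*(I*√94)) = -145 - (3 - 19/69 + 207*I*√94) = -145 - (188/69 + 207*I*√94) = -145 + (-188/69 - 207*I*√94) = -10193/69 - 207*I*√94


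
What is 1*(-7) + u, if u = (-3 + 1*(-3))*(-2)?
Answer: 5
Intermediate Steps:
u = 12 (u = (-3 - 3)*(-2) = -6*(-2) = 12)
1*(-7) + u = 1*(-7) + 12 = -7 + 12 = 5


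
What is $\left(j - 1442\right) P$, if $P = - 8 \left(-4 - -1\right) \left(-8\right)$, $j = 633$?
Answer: $155328$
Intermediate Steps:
$P = -192$ ($P = - 8 \left(-4 + 1\right) \left(-8\right) = \left(-8\right) \left(-3\right) \left(-8\right) = 24 \left(-8\right) = -192$)
$\left(j - 1442\right) P = \left(633 - 1442\right) \left(-192\right) = \left(-809\right) \left(-192\right) = 155328$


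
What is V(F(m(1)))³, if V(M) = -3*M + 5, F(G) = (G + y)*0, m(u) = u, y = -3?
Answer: 125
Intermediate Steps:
F(G) = 0 (F(G) = (G - 3)*0 = (-3 + G)*0 = 0)
V(M) = 5 - 3*M
V(F(m(1)))³ = (5 - 3*0)³ = (5 + 0)³ = 5³ = 125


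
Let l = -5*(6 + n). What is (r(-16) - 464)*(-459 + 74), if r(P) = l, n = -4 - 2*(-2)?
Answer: 190190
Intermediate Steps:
n = 0 (n = -4 + 4 = 0)
l = -30 (l = -5*(6 + 0) = -5*6 = -30)
r(P) = -30
(r(-16) - 464)*(-459 + 74) = (-30 - 464)*(-459 + 74) = -494*(-385) = 190190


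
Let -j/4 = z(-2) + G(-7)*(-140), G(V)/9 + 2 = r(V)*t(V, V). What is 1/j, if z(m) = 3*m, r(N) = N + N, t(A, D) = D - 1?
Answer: 1/554424 ≈ 1.8037e-6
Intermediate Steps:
t(A, D) = -1 + D
r(N) = 2*N
G(V) = -18 + 18*V*(-1 + V) (G(V) = -18 + 9*((2*V)*(-1 + V)) = -18 + 9*(2*V*(-1 + V)) = -18 + 18*V*(-1 + V))
j = 554424 (j = -4*(3*(-2) + (-18 + 18*(-7)*(-1 - 7))*(-140)) = -4*(-6 + (-18 + 18*(-7)*(-8))*(-140)) = -4*(-6 + (-18 + 1008)*(-140)) = -4*(-6 + 990*(-140)) = -4*(-6 - 138600) = -4*(-138606) = 554424)
1/j = 1/554424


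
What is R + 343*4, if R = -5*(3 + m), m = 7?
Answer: 1322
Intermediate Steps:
R = -50 (R = -5*(3 + 7) = -5*10 = -50)
R + 343*4 = -50 + 343*4 = -50 + 1372 = 1322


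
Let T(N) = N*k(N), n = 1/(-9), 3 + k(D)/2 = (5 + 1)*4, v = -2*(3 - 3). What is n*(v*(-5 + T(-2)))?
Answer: 0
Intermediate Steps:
v = 0 (v = -2*0 = 0)
k(D) = 42 (k(D) = -6 + 2*((5 + 1)*4) = -6 + 2*(6*4) = -6 + 2*24 = -6 + 48 = 42)
n = -⅑ ≈ -0.11111
T(N) = 42*N (T(N) = N*42 = 42*N)
n*(v*(-5 + T(-2))) = -0*(-5 + 42*(-2)) = -0*(-5 - 84) = -0*(-89) = -⅑*0 = 0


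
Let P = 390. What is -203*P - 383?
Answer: -79553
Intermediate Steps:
-203*P - 383 = -203*390 - 383 = -79170 - 383 = -79553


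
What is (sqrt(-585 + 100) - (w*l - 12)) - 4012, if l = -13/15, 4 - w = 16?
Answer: -20052/5 + I*sqrt(485) ≈ -4010.4 + 22.023*I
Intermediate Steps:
w = -12 (w = 4 - 1*16 = 4 - 16 = -12)
l = -13/15 (l = -13*1/15 = -13/15 ≈ -0.86667)
(sqrt(-585 + 100) - (w*l - 12)) - 4012 = (sqrt(-585 + 100) - (-12*(-13/15) - 12)) - 4012 = (sqrt(-485) - (52/5 - 12)) - 4012 = (I*sqrt(485) - 1*(-8/5)) - 4012 = (I*sqrt(485) + 8/5) - 4012 = (8/5 + I*sqrt(485)) - 4012 = -20052/5 + I*sqrt(485)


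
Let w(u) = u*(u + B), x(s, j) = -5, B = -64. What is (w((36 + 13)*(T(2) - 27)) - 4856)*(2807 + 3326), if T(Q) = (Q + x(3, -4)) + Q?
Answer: 12053405688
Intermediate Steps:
T(Q) = -5 + 2*Q (T(Q) = (Q - 5) + Q = (-5 + Q) + Q = -5 + 2*Q)
w(u) = u*(-64 + u) (w(u) = u*(u - 64) = u*(-64 + u))
(w((36 + 13)*(T(2) - 27)) - 4856)*(2807 + 3326) = (((36 + 13)*((-5 + 2*2) - 27))*(-64 + (36 + 13)*((-5 + 2*2) - 27)) - 4856)*(2807 + 3326) = ((49*((-5 + 4) - 27))*(-64 + 49*((-5 + 4) - 27)) - 4856)*6133 = ((49*(-1 - 27))*(-64 + 49*(-1 - 27)) - 4856)*6133 = ((49*(-28))*(-64 + 49*(-28)) - 4856)*6133 = (-1372*(-64 - 1372) - 4856)*6133 = (-1372*(-1436) - 4856)*6133 = (1970192 - 4856)*6133 = 1965336*6133 = 12053405688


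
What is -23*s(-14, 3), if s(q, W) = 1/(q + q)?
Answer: 23/28 ≈ 0.82143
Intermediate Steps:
s(q, W) = 1/(2*q)
-23*s(-14, 3) = -23/(2*(-14)) = -23*(-1)/(2*14) = -23*(-1/28) = 23/28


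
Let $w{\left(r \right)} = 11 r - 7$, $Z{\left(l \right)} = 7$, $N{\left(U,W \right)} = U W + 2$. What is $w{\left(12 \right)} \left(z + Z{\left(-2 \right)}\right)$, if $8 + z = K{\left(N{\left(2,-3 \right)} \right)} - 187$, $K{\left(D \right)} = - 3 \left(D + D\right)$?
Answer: $-20500$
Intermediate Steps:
$N{\left(U,W \right)} = 2 + U W$
$K{\left(D \right)} = - 6 D$ ($K{\left(D \right)} = - 3 \cdot 2 D = - 6 D$)
$z = -171$ ($z = -8 - \left(187 + 6 \left(2 + 2 \left(-3\right)\right)\right) = -8 - \left(187 + 6 \left(2 - 6\right)\right) = -8 - 163 = -171$)
$w{\left(r \right)} = -7 + 11 r$
$w{\left(12 \right)} \left(z + Z{\left(-2 \right)}\right) = \left(-7 + 11 \cdot 12\right) \left(-171 + 7\right) = \left(-7 + 132\right) \left(-164\right) = 125 \left(-164\right) = -20500$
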